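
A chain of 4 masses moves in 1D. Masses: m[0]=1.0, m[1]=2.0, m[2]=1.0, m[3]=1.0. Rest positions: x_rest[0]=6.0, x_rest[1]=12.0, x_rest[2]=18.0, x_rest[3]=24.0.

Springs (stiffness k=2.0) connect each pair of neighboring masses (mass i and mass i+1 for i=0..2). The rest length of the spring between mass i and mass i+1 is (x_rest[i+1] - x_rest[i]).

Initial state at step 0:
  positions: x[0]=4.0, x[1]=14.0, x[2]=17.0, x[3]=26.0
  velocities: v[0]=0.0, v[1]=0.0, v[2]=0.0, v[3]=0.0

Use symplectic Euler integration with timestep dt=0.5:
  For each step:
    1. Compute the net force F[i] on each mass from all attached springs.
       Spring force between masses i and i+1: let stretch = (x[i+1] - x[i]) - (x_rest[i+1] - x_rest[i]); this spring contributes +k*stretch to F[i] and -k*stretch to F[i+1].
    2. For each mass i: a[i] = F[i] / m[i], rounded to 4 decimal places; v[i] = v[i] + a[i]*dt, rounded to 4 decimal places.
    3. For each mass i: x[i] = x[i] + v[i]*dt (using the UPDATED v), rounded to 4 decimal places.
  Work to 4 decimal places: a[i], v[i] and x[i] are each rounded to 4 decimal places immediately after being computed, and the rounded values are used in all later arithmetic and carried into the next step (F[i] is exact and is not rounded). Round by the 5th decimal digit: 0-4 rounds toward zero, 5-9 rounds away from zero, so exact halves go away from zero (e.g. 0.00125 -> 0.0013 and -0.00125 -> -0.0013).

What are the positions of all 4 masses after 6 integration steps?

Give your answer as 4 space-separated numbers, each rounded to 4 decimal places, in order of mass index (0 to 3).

Step 0: x=[4.0000 14.0000 17.0000 26.0000] v=[0.0000 0.0000 0.0000 0.0000]
Step 1: x=[6.0000 12.2500 20.0000 24.5000] v=[4.0000 -3.5000 6.0000 -3.0000]
Step 2: x=[8.1250 10.8750 21.3750 23.7500] v=[4.2500 -2.7500 2.7500 -1.5000]
Step 3: x=[8.6250 11.4375 18.6875 24.8125] v=[1.0000 1.1250 -5.3750 2.1250]
Step 4: x=[7.5313 13.1094 15.4375 25.8125] v=[-2.1875 3.3438 -6.5000 2.0000]
Step 5: x=[6.2266 13.9688 16.2110 24.6250] v=[-2.6094 1.7188 1.5469 -2.3750]
Step 6: x=[5.7930 13.4532 20.0704 22.2305] v=[-0.8672 -1.0312 7.7187 -4.7890]

Answer: 5.7930 13.4532 20.0704 22.2305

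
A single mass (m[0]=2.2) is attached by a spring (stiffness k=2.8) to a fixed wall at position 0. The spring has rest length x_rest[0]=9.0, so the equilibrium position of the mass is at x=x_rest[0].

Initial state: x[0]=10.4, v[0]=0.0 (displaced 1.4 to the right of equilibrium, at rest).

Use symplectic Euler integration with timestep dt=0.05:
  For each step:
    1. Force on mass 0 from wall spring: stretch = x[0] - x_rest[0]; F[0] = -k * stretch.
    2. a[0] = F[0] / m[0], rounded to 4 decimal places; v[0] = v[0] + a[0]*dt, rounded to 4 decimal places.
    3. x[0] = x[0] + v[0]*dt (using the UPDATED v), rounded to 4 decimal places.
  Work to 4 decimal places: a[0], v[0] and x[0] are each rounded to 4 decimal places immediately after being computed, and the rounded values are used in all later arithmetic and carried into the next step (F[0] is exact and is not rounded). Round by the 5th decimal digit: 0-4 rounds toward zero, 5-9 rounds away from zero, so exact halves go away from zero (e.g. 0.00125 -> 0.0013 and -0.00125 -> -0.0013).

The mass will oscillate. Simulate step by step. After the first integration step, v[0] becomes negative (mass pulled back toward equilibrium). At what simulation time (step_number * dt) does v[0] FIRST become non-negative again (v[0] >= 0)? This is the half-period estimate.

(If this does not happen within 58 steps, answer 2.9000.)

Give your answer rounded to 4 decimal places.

Step 0: x=[10.4000] v=[0.0000]
Step 1: x=[10.3955] v=[-0.0891]
Step 2: x=[10.3866] v=[-0.1779]
Step 3: x=[10.3733] v=[-0.2661]
Step 4: x=[10.3556] v=[-0.3535]
Step 5: x=[10.3336] v=[-0.4398]
Step 6: x=[10.3074] v=[-0.5247]
Step 7: x=[10.2770] v=[-0.6079]
Step 8: x=[10.2425] v=[-0.6892]
Step 9: x=[10.2041] v=[-0.7683]
Step 10: x=[10.1619] v=[-0.8449]
Step 11: x=[10.1160] v=[-0.9188]
Step 12: x=[10.0665] v=[-0.9898]
Step 13: x=[10.0136] v=[-1.0577]
Step 14: x=[9.9575] v=[-1.1222]
Step 15: x=[9.8983] v=[-1.1831]
Step 16: x=[9.8363] v=[-1.2403]
Step 17: x=[9.7716] v=[-1.2935]
Step 18: x=[9.7045] v=[-1.3426]
Step 19: x=[9.6351] v=[-1.3874]
Step 20: x=[9.5637] v=[-1.4278]
Step 21: x=[9.4905] v=[-1.4637]
Step 22: x=[9.4158] v=[-1.4949]
Step 23: x=[9.3397] v=[-1.5214]
Step 24: x=[9.2626] v=[-1.5430]
Step 25: x=[9.1846] v=[-1.5597]
Step 26: x=[9.1060] v=[-1.5714]
Step 27: x=[9.0271] v=[-1.5781]
Step 28: x=[8.9481] v=[-1.5798]
Step 29: x=[8.8693] v=[-1.5765]
Step 30: x=[8.7909] v=[-1.5682]
Step 31: x=[8.7132] v=[-1.5549]
Step 32: x=[8.6364] v=[-1.5367]
Step 33: x=[8.5607] v=[-1.5136]
Step 34: x=[8.4864] v=[-1.4856]
Step 35: x=[8.4138] v=[-1.4529]
Step 36: x=[8.3430] v=[-1.4156]
Step 37: x=[8.2743] v=[-1.3738]
Step 38: x=[8.2079] v=[-1.3276]
Step 39: x=[8.1440] v=[-1.2772]
Step 40: x=[8.0829] v=[-1.2227]
Step 41: x=[8.0247] v=[-1.1643]
Step 42: x=[7.9696] v=[-1.1022]
Step 43: x=[7.9178] v=[-1.0366]
Step 44: x=[7.8694] v=[-0.9677]
Step 45: x=[7.8246] v=[-0.8958]
Step 46: x=[7.7836] v=[-0.8210]
Step 47: x=[7.7464] v=[-0.7436]
Step 48: x=[7.7132] v=[-0.6638]
Step 49: x=[7.6841] v=[-0.5819]
Step 50: x=[7.6592] v=[-0.4982]
Step 51: x=[7.6386] v=[-0.4129]
Step 52: x=[7.6223] v=[-0.3263]
Step 53: x=[7.6104] v=[-0.2386]
Step 54: x=[7.6029] v=[-0.1502]
Step 55: x=[7.5998] v=[-0.0613]
Step 56: x=[7.6012] v=[0.0278]
First v>=0 after going negative at step 56, time=2.8000

Answer: 2.8000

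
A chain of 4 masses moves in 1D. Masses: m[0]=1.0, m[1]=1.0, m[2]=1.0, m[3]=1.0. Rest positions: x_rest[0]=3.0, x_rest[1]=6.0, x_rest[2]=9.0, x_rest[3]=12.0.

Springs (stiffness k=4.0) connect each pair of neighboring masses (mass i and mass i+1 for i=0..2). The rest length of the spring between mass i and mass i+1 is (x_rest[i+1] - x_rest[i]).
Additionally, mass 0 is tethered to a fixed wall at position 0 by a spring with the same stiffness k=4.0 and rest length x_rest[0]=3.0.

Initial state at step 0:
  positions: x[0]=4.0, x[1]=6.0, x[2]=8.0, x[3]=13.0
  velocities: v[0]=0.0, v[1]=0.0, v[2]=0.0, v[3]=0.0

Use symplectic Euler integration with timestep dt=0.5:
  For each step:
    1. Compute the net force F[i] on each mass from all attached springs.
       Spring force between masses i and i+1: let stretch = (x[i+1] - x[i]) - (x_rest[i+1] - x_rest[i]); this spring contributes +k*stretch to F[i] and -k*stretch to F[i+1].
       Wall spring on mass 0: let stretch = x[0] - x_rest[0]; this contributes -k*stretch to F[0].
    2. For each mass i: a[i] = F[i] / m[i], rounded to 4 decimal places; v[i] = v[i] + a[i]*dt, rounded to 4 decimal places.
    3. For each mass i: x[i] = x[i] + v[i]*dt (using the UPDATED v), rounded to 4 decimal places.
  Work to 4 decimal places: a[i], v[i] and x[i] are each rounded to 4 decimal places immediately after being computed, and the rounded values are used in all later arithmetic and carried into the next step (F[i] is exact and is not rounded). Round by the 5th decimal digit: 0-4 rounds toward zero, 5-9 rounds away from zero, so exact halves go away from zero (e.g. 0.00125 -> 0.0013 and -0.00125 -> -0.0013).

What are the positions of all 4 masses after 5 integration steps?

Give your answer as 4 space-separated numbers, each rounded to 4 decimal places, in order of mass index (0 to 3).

Answer: 1.0000 7.0000 10.0000 11.0000

Derivation:
Step 0: x=[4.0000 6.0000 8.0000 13.0000] v=[0.0000 0.0000 0.0000 0.0000]
Step 1: x=[2.0000 6.0000 11.0000 11.0000] v=[-4.0000 0.0000 6.0000 -4.0000]
Step 2: x=[2.0000 7.0000 9.0000 12.0000] v=[0.0000 2.0000 -4.0000 2.0000]
Step 3: x=[5.0000 5.0000 8.0000 13.0000] v=[6.0000 -4.0000 -2.0000 2.0000]
Step 4: x=[3.0000 6.0000 9.0000 12.0000] v=[-4.0000 2.0000 2.0000 -2.0000]
Step 5: x=[1.0000 7.0000 10.0000 11.0000] v=[-4.0000 2.0000 2.0000 -2.0000]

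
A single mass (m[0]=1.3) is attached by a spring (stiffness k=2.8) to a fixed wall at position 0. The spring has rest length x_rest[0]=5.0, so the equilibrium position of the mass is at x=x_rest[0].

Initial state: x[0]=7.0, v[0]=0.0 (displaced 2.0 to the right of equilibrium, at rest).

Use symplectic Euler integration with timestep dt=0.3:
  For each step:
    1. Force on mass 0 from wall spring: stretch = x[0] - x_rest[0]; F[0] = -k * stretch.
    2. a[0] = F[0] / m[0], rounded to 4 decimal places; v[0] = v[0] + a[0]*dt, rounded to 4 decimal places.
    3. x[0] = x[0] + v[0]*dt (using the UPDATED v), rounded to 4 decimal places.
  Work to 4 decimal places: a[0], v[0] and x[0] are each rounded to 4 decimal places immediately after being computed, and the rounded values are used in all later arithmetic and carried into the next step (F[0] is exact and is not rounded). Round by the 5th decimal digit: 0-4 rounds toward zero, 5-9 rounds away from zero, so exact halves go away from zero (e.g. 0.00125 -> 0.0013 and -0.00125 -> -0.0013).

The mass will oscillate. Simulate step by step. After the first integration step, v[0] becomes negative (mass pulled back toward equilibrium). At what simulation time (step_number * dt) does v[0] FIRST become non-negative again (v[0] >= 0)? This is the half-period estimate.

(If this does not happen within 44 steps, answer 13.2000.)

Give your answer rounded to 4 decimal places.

Step 0: x=[7.0000] v=[0.0000]
Step 1: x=[6.6123] v=[-1.2923]
Step 2: x=[5.9121] v=[-2.3341]
Step 3: x=[5.0351] v=[-2.9235]
Step 4: x=[4.1512] v=[-2.9462]
Step 5: x=[3.4319] v=[-2.3977]
Step 6: x=[3.0166] v=[-1.3845]
Step 7: x=[2.9857] v=[-0.1029]
Step 8: x=[3.3453] v=[1.1987]
First v>=0 after going negative at step 8, time=2.4000

Answer: 2.4000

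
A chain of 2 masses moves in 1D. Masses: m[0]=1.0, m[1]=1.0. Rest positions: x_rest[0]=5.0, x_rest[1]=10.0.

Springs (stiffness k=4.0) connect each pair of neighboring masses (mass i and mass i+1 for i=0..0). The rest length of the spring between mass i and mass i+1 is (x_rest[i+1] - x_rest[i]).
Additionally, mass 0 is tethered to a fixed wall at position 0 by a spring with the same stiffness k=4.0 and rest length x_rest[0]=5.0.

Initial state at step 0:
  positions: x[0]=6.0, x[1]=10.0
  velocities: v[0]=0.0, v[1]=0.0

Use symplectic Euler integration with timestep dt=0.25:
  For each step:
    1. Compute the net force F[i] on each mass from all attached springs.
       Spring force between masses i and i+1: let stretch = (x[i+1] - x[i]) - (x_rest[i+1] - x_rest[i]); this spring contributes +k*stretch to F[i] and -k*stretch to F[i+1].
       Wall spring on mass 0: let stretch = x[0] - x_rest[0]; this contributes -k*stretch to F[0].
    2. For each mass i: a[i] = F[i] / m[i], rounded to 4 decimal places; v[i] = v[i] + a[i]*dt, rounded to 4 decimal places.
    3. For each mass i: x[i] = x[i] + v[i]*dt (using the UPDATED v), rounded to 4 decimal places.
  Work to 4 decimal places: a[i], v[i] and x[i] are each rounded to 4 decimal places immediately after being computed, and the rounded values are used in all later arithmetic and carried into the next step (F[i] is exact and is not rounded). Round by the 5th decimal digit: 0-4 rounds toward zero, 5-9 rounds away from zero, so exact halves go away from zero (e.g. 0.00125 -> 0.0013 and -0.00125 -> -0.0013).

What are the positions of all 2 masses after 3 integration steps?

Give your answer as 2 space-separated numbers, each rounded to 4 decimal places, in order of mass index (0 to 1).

Answer: 4.3594 10.6875

Derivation:
Step 0: x=[6.0000 10.0000] v=[0.0000 0.0000]
Step 1: x=[5.5000 10.2500] v=[-2.0000 1.0000]
Step 2: x=[4.8125 10.5625] v=[-2.7500 1.2500]
Step 3: x=[4.3594 10.6875] v=[-1.8125 0.5000]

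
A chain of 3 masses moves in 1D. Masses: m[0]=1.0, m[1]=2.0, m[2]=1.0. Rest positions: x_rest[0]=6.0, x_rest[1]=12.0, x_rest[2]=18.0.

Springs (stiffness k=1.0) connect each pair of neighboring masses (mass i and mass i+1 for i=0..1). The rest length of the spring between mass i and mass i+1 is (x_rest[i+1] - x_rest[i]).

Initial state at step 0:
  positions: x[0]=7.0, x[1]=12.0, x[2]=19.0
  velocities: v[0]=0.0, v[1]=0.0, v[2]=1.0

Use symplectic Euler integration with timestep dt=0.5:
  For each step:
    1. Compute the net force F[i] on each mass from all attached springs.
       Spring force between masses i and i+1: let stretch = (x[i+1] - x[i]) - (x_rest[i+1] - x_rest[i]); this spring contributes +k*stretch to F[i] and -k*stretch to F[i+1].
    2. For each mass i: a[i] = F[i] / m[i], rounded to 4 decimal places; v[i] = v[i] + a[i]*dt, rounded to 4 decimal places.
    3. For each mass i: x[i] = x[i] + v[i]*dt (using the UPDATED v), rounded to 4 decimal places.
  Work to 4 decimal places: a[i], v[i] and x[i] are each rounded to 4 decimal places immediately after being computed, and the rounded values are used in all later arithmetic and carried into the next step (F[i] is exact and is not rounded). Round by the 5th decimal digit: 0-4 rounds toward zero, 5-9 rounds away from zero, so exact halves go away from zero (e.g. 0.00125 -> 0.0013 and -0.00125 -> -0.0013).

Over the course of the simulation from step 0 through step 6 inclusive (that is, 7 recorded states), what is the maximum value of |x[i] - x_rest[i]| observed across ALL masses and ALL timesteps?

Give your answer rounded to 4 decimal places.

Step 0: x=[7.0000 12.0000 19.0000] v=[0.0000 0.0000 1.0000]
Step 1: x=[6.7500 12.2500 19.2500] v=[-0.5000 0.5000 0.5000]
Step 2: x=[6.3750 12.6875 19.2500] v=[-0.7500 0.8750 0.0000]
Step 3: x=[6.0781 13.1563 19.1094] v=[-0.5938 0.9375 -0.2813]
Step 4: x=[6.0508 13.4844 18.9805] v=[-0.0547 0.6562 -0.2579]
Step 5: x=[6.3819 13.5703 18.9775] v=[0.6621 0.1718 -0.0060]
Step 6: x=[7.0101 13.4336 19.1227] v=[1.2563 -0.2735 0.2904]
Max displacement = 1.5703

Answer: 1.5703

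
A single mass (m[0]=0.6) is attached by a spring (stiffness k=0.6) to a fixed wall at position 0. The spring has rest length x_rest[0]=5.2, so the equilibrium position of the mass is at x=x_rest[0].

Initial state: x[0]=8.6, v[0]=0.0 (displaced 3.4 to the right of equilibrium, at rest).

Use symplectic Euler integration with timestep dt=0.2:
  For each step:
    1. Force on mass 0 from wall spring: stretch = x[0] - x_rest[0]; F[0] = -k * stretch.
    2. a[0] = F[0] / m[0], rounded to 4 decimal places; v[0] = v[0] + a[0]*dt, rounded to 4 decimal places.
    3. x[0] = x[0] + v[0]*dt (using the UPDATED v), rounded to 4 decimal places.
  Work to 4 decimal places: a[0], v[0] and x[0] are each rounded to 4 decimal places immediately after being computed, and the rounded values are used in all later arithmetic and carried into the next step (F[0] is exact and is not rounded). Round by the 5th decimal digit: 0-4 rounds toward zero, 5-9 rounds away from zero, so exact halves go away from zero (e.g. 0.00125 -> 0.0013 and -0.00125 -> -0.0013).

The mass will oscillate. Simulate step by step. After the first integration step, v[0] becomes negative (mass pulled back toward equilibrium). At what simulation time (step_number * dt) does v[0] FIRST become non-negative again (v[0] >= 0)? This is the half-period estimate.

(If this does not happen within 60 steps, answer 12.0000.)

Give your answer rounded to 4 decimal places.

Step 0: x=[8.6000] v=[0.0000]
Step 1: x=[8.4640] v=[-0.6800]
Step 2: x=[8.1974] v=[-1.3328]
Step 3: x=[7.8109] v=[-1.9323]
Step 4: x=[7.3200] v=[-2.4545]
Step 5: x=[6.7443] v=[-2.8785]
Step 6: x=[6.1068] v=[-3.1874]
Step 7: x=[5.4330] v=[-3.3688]
Step 8: x=[4.7499] v=[-3.4154]
Step 9: x=[4.0848] v=[-3.3254]
Step 10: x=[3.4643] v=[-3.1024]
Step 11: x=[2.9132] v=[-2.7553]
Step 12: x=[2.4536] v=[-2.2979]
Step 13: x=[2.1039] v=[-1.7486]
Step 14: x=[1.8780] v=[-1.1294]
Step 15: x=[1.7850] v=[-0.4650]
Step 16: x=[1.8286] v=[0.2180]
First v>=0 after going negative at step 16, time=3.2000

Answer: 3.2000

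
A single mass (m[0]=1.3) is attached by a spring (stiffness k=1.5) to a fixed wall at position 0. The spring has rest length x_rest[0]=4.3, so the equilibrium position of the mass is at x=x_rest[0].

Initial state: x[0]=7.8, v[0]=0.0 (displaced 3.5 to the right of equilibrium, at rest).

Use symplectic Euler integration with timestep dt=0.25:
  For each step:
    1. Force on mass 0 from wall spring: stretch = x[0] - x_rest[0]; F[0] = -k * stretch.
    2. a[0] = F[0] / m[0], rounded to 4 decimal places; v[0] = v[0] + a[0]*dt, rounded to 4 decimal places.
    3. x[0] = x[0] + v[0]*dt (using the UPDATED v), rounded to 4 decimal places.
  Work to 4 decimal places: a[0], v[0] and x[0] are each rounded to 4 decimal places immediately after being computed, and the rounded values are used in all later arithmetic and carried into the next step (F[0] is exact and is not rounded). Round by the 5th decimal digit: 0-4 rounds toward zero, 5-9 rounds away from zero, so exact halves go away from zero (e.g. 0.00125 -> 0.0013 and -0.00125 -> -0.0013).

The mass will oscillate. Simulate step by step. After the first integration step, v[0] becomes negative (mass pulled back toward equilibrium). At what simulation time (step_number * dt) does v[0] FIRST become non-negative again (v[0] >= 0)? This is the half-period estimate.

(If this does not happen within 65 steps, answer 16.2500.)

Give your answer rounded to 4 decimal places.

Answer: 3.0000

Derivation:
Step 0: x=[7.8000] v=[0.0000]
Step 1: x=[7.5476] v=[-1.0096]
Step 2: x=[7.0610] v=[-1.9464]
Step 3: x=[6.3753] v=[-2.7429]
Step 4: x=[5.5399] v=[-3.3416]
Step 5: x=[4.6151] v=[-3.6993]
Step 6: x=[3.6676] v=[-3.7902]
Step 7: x=[2.7657] v=[-3.6078]
Step 8: x=[1.9744] v=[-3.1652]
Step 9: x=[1.3508] v=[-2.4944]
Step 10: x=[0.9399] v=[-1.6437]
Step 11: x=[0.7713] v=[-0.6745]
Step 12: x=[0.8572] v=[0.3434]
First v>=0 after going negative at step 12, time=3.0000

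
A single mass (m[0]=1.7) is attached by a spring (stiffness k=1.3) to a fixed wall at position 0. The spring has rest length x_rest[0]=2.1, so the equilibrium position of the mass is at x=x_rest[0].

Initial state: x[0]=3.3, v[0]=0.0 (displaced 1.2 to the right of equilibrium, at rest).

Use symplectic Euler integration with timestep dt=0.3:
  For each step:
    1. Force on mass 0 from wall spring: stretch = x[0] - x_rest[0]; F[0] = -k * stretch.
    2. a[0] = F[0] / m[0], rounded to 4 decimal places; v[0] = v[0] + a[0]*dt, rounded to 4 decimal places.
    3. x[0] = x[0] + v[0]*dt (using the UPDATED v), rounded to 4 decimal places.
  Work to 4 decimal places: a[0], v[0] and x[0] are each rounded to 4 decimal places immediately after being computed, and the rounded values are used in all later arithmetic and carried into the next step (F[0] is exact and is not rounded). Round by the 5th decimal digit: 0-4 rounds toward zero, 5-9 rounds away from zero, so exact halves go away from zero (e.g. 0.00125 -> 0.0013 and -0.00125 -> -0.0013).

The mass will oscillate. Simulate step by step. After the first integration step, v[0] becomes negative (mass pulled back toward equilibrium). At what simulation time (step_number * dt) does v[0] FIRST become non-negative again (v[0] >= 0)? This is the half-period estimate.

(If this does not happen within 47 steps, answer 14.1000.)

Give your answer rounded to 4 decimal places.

Step 0: x=[3.3000] v=[0.0000]
Step 1: x=[3.2174] v=[-0.2753]
Step 2: x=[3.0579] v=[-0.5317]
Step 3: x=[2.8325] v=[-0.7515]
Step 4: x=[2.5567] v=[-0.9195]
Step 5: x=[2.2494] v=[-1.0243]
Step 6: x=[1.9318] v=[-1.0586]
Step 7: x=[1.6258] v=[-1.0200]
Step 8: x=[1.3524] v=[-0.9112]
Step 9: x=[1.1305] v=[-0.7397]
Step 10: x=[0.9753] v=[-0.5173]
Step 11: x=[0.8975] v=[-0.2593]
Step 12: x=[0.9025] v=[0.0166]
First v>=0 after going negative at step 12, time=3.6000

Answer: 3.6000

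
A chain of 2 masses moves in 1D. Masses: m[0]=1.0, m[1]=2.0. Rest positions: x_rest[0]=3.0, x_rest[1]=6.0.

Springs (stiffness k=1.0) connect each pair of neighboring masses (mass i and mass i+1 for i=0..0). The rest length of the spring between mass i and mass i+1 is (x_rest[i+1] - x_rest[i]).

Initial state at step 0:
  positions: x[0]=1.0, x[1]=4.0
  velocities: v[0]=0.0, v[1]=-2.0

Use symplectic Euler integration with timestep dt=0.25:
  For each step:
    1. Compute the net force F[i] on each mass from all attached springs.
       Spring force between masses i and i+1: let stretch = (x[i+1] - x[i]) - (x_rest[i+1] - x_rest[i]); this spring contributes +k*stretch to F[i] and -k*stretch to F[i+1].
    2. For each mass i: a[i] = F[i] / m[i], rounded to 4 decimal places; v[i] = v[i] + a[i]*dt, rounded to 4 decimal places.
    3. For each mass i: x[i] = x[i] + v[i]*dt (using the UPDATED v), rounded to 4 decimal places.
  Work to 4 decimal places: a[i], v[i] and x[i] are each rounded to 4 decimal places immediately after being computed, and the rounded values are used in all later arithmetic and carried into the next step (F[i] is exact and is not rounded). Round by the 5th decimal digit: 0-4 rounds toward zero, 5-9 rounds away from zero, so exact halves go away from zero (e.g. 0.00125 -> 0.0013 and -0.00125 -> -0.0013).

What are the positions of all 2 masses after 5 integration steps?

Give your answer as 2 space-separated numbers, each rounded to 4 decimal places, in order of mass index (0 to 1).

Answer: 0.4344 1.7828

Derivation:
Step 0: x=[1.0000 4.0000] v=[0.0000 -2.0000]
Step 1: x=[1.0000 3.5000] v=[0.0000 -2.0000]
Step 2: x=[0.9688 3.0156] v=[-0.1250 -1.9375]
Step 3: x=[0.8780 2.5610] v=[-0.3633 -1.8184]
Step 4: x=[0.7049 2.1476] v=[-0.6926 -1.6538]
Step 5: x=[0.4344 1.7828] v=[-1.0819 -1.4591]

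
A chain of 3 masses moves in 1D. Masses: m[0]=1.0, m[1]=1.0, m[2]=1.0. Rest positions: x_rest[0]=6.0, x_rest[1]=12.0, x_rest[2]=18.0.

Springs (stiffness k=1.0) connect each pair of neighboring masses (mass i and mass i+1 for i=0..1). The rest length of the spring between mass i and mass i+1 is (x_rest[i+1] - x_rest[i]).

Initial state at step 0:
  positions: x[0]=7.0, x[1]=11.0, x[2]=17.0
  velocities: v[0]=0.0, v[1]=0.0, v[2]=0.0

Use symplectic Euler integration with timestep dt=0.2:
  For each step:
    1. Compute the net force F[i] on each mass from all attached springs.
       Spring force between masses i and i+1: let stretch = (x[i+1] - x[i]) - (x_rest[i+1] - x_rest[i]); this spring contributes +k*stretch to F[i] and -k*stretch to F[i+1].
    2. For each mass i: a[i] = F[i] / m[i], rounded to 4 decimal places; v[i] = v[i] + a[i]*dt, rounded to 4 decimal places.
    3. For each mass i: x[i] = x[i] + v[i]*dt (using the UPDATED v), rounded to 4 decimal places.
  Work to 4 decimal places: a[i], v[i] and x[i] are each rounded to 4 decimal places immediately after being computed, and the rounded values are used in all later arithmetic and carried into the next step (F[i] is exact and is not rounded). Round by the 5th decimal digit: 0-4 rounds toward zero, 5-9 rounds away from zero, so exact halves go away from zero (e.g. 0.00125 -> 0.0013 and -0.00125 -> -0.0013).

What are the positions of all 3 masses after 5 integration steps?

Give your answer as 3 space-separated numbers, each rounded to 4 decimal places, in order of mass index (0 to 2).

Step 0: x=[7.0000 11.0000 17.0000] v=[0.0000 0.0000 0.0000]
Step 1: x=[6.9200 11.0800 17.0000] v=[-0.4000 0.4000 0.0000]
Step 2: x=[6.7664 11.2304 17.0032] v=[-0.7680 0.7520 0.0160]
Step 3: x=[6.5514 11.4332 17.0155] v=[-1.0752 1.0138 0.0614]
Step 4: x=[6.2916 11.6640 17.0445] v=[-1.2988 1.1539 0.1449]
Step 5: x=[6.0067 11.8951 17.0983] v=[-1.4243 1.1555 0.2688]

Answer: 6.0067 11.8951 17.0983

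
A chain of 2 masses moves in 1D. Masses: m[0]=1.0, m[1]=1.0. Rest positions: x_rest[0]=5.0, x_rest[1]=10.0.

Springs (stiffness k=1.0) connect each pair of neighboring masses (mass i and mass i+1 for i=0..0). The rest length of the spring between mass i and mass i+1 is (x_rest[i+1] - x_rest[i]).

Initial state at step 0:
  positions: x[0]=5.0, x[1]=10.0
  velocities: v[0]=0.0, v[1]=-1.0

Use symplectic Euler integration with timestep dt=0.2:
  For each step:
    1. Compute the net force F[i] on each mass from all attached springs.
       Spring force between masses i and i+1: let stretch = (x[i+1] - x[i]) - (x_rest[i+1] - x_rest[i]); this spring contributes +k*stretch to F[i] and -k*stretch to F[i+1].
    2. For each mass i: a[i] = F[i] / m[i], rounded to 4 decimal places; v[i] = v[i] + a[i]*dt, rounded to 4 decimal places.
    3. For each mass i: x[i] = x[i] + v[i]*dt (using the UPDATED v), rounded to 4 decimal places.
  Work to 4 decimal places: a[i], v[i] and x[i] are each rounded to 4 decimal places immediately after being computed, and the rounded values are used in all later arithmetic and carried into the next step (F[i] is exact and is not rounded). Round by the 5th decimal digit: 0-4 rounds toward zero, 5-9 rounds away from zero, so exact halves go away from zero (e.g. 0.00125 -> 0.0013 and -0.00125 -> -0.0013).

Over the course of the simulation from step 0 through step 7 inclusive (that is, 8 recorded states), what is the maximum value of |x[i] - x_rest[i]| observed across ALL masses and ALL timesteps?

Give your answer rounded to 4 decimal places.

Answer: 1.0268

Derivation:
Step 0: x=[5.0000 10.0000] v=[0.0000 -1.0000]
Step 1: x=[5.0000 9.8000] v=[0.0000 -1.0000]
Step 2: x=[4.9920 9.6080] v=[-0.0400 -0.9600]
Step 3: x=[4.9686 9.4314] v=[-0.1168 -0.8832]
Step 4: x=[4.9238 9.2762] v=[-0.2242 -0.7758]
Step 5: x=[4.8531 9.1469] v=[-0.3537 -0.6463]
Step 6: x=[4.7541 9.0459] v=[-0.4949 -0.5051]
Step 7: x=[4.6268 8.9732] v=[-0.6365 -0.3635]
Max displacement = 1.0268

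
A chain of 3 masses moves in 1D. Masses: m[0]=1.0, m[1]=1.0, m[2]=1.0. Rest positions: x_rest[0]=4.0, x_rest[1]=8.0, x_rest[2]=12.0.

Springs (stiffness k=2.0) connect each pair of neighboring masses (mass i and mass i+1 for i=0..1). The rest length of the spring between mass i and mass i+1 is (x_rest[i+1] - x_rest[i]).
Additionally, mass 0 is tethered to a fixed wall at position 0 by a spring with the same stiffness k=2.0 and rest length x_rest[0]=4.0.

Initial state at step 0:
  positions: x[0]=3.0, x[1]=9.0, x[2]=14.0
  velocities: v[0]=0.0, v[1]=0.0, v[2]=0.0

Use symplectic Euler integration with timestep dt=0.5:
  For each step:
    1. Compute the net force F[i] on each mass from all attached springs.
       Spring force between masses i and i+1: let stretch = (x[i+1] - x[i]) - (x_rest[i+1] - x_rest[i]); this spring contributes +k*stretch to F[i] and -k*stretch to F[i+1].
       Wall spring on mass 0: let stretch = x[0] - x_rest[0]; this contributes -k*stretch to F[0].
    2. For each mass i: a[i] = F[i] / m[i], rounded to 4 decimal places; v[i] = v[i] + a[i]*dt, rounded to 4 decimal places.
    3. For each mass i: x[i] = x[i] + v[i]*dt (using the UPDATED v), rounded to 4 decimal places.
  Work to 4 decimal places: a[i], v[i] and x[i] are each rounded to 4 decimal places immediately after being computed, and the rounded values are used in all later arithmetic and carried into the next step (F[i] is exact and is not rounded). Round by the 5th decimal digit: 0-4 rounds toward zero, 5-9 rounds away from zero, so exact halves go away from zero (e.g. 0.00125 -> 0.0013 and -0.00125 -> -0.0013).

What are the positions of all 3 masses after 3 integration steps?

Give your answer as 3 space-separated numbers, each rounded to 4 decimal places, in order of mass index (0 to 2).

Step 0: x=[3.0000 9.0000 14.0000] v=[0.0000 0.0000 0.0000]
Step 1: x=[4.5000 8.5000 13.5000] v=[3.0000 -1.0000 -1.0000]
Step 2: x=[5.7500 8.5000 12.5000] v=[2.5000 0.0000 -2.0000]
Step 3: x=[5.5000 9.1250 11.5000] v=[-0.5000 1.2500 -2.0000]

Answer: 5.5000 9.1250 11.5000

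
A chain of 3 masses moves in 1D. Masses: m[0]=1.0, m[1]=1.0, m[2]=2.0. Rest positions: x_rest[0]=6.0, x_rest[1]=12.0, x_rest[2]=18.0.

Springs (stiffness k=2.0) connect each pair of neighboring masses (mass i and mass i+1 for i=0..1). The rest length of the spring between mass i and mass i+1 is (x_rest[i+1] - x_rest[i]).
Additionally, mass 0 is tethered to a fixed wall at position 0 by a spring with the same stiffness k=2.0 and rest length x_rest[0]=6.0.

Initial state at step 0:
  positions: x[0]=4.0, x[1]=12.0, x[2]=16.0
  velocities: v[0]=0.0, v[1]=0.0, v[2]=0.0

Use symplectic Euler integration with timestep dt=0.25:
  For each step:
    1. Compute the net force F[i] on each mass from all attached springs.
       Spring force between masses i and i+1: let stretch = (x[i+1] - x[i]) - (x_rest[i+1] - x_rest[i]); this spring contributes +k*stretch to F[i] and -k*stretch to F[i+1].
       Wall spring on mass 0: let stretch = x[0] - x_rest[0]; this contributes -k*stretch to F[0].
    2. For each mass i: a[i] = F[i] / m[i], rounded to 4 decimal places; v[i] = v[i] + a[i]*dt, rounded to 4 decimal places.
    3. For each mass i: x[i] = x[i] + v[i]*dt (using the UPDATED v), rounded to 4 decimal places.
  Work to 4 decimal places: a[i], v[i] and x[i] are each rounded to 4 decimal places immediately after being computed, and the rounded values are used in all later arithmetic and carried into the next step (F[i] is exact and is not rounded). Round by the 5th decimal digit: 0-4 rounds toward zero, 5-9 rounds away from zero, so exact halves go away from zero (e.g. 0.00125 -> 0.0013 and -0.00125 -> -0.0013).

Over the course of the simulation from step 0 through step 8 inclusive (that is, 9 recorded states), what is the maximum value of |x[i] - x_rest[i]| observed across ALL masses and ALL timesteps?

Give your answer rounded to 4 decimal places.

Step 0: x=[4.0000 12.0000 16.0000] v=[0.0000 0.0000 0.0000]
Step 1: x=[4.5000 11.5000 16.1250] v=[2.0000 -2.0000 0.5000]
Step 2: x=[5.3125 10.7031 16.3360] v=[3.2500 -3.1875 0.8438]
Step 3: x=[6.1348 9.9365 16.5699] v=[3.2891 -3.0664 0.9356]
Step 4: x=[6.6655 9.5239 16.7642] v=[2.1226 -1.6506 0.7773]
Step 5: x=[6.7203 9.6590 16.8810] v=[0.2191 0.5404 0.4672]
Step 6: x=[6.3024 10.3295 16.9214] v=[-1.6717 2.6821 0.1617]
Step 7: x=[5.6001 11.3206 16.9248] v=[-2.8094 3.9645 0.0137]
Step 8: x=[4.9128 12.2972 16.9530] v=[-2.7492 3.9064 0.1127]
Max displacement = 2.4761

Answer: 2.4761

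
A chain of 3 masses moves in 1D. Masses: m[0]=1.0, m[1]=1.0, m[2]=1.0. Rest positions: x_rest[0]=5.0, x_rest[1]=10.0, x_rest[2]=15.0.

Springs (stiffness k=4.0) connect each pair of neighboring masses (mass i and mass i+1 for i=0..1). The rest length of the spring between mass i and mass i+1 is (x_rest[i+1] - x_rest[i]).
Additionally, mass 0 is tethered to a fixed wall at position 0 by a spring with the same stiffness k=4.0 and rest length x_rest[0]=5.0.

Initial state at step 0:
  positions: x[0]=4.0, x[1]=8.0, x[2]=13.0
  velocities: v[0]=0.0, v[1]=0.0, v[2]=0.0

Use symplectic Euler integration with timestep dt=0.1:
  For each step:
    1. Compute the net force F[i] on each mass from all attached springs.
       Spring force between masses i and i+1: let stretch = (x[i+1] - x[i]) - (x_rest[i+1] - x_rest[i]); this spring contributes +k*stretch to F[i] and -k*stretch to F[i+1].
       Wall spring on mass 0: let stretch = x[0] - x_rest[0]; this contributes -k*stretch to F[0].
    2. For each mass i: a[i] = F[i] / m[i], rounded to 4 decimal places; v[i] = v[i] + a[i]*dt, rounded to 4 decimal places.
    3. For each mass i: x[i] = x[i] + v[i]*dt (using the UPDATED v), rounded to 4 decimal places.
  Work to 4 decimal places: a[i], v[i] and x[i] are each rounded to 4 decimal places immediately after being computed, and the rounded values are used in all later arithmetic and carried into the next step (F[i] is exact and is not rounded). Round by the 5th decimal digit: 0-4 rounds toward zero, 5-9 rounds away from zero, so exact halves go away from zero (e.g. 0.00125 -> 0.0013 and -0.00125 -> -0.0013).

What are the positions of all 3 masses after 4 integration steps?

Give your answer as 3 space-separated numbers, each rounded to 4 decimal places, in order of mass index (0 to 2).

Answer: 4.0222 8.3547 13.0227

Derivation:
Step 0: x=[4.0000 8.0000 13.0000] v=[0.0000 0.0000 0.0000]
Step 1: x=[4.0000 8.0400 13.0000] v=[0.0000 0.4000 0.0000]
Step 2: x=[4.0016 8.1168 13.0016] v=[0.0160 0.7680 0.0160]
Step 3: x=[4.0077 8.2244 13.0078] v=[0.0614 1.0758 0.0621]
Step 4: x=[4.0222 8.3547 13.0227] v=[0.1450 1.3025 0.1487]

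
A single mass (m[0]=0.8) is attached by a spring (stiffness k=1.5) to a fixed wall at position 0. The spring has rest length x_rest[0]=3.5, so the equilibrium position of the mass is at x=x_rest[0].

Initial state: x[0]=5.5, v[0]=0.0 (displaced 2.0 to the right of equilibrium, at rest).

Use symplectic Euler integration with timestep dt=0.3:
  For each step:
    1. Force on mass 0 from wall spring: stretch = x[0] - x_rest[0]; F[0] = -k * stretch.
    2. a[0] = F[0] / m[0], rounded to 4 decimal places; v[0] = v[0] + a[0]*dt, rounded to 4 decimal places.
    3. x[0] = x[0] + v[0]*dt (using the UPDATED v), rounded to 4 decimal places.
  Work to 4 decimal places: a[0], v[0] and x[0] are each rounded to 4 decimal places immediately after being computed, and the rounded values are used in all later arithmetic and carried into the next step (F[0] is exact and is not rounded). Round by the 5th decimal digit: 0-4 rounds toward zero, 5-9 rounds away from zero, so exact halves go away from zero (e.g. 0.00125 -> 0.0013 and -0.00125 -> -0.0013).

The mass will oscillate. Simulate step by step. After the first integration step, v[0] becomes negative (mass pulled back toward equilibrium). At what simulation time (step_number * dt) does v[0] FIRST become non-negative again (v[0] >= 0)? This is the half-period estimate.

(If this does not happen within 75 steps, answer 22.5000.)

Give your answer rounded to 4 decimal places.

Step 0: x=[5.5000] v=[0.0000]
Step 1: x=[5.1625] v=[-1.1250]
Step 2: x=[4.5444] v=[-2.0602]
Step 3: x=[3.7501] v=[-2.6477]
Step 4: x=[2.9136] v=[-2.7884]
Step 5: x=[2.1760] v=[-2.4586]
Step 6: x=[1.6618] v=[-1.7139]
Step 7: x=[1.4578] v=[-0.6799]
Step 8: x=[1.5984] v=[0.4688]
First v>=0 after going negative at step 8, time=2.4000

Answer: 2.4000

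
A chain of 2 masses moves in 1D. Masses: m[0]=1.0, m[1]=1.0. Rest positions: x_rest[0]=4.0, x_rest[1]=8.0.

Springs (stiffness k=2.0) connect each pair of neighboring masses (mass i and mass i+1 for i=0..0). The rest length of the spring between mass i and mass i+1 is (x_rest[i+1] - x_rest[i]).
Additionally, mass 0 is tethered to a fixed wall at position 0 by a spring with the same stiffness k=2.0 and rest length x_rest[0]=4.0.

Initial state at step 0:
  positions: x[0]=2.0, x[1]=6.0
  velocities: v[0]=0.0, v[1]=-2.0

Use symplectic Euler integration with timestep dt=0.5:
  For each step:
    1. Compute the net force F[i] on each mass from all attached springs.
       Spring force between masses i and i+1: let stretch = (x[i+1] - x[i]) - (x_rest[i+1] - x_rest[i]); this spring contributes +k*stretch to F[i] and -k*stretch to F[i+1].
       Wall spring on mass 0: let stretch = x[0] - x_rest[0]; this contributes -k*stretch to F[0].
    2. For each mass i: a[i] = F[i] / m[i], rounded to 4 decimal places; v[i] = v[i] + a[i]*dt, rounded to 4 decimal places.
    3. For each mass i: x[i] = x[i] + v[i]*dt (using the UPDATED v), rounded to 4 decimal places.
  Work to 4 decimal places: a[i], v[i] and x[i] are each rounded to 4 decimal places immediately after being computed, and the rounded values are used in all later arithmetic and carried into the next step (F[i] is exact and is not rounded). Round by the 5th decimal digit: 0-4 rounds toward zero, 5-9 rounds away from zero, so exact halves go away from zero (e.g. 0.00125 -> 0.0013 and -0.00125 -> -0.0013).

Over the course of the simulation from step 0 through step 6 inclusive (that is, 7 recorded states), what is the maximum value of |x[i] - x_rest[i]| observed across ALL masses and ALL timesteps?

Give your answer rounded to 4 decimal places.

Step 0: x=[2.0000 6.0000] v=[0.0000 -2.0000]
Step 1: x=[3.0000 5.0000] v=[2.0000 -2.0000]
Step 2: x=[3.5000 5.0000] v=[1.0000 0.0000]
Step 3: x=[3.0000 6.2500] v=[-1.0000 2.5000]
Step 4: x=[2.6250 7.8750] v=[-0.7500 3.2500]
Step 5: x=[3.5625 8.8750] v=[1.8750 2.0000]
Step 6: x=[5.3750 9.2188] v=[3.6250 0.6875]
Max displacement = 3.0000

Answer: 3.0000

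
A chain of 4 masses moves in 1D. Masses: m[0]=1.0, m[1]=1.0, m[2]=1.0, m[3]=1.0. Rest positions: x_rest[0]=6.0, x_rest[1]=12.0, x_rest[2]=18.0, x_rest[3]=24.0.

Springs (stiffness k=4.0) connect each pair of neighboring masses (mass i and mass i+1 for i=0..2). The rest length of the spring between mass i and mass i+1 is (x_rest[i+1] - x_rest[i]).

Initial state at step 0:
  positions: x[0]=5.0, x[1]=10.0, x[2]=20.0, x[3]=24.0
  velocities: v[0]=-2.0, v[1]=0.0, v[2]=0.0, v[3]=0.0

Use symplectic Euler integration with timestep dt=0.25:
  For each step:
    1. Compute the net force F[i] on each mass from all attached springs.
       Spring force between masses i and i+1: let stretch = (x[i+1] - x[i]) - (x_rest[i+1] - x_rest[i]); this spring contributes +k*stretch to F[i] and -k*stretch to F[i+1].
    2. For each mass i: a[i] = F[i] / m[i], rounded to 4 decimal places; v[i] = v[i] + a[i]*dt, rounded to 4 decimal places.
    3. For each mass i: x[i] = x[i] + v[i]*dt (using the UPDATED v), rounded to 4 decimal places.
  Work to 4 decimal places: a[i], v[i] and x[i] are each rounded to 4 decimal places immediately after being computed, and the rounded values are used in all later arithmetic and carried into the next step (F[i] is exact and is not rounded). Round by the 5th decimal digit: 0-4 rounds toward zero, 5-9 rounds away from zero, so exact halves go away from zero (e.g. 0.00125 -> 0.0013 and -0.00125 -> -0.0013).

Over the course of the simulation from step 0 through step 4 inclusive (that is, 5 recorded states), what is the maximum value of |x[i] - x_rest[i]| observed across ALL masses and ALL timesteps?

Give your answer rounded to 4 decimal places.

Step 0: x=[5.0000 10.0000 20.0000 24.0000] v=[-2.0000 0.0000 0.0000 0.0000]
Step 1: x=[4.2500 11.2500 18.5000 24.5000] v=[-3.0000 5.0000 -6.0000 2.0000]
Step 2: x=[3.7500 12.5625 16.6875 25.0000] v=[-2.0000 5.2500 -7.2500 2.0000]
Step 3: x=[3.9531 12.7031 15.9219 24.9219] v=[0.8125 0.5625 -3.0625 -0.3125]
Step 4: x=[4.8437 11.4609 16.6016 24.0938] v=[3.5625 -4.9687 2.7187 -3.3125]
Max displacement = 2.2500

Answer: 2.2500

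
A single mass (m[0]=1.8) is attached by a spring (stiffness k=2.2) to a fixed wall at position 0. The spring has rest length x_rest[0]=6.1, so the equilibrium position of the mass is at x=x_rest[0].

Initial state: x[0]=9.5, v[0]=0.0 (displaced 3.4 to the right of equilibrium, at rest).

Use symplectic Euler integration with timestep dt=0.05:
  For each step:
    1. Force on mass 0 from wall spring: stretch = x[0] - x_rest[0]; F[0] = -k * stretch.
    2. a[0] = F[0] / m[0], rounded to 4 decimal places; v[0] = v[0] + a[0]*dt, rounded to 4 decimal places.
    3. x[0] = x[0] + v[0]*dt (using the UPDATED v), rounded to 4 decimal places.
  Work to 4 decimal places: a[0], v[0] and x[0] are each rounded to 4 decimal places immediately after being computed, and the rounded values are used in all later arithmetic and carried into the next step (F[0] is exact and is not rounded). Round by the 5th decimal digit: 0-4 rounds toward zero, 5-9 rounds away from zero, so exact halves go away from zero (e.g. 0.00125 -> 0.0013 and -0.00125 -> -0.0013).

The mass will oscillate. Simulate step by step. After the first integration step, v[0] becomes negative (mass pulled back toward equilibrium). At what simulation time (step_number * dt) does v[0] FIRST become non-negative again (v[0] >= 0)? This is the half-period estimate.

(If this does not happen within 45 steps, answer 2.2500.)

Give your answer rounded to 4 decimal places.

Step 0: x=[9.5000] v=[0.0000]
Step 1: x=[9.4896] v=[-0.2078]
Step 2: x=[9.4689] v=[-0.4149]
Step 3: x=[9.4379] v=[-0.6208]
Step 4: x=[9.3967] v=[-0.8248]
Step 5: x=[9.3454] v=[-1.0263]
Step 6: x=[9.2842] v=[-1.2246]
Step 7: x=[9.2132] v=[-1.4192]
Step 8: x=[9.1327] v=[-1.6095]
Step 9: x=[9.0430] v=[-1.7948]
Step 10: x=[8.9443] v=[-1.9747]
Step 11: x=[8.8369] v=[-2.1485]
Step 12: x=[8.7211] v=[-2.3158]
Step 13: x=[8.5973] v=[-2.4760]
Step 14: x=[8.4659] v=[-2.6286]
Step 15: x=[8.3272] v=[-2.7732]
Step 16: x=[8.1817] v=[-2.9093]
Step 17: x=[8.0299] v=[-3.0365]
Step 18: x=[7.8722] v=[-3.1544]
Step 19: x=[7.7091] v=[-3.2627]
Step 20: x=[7.5411] v=[-3.3610]
Step 21: x=[7.3686] v=[-3.4491]
Step 22: x=[7.1923] v=[-3.5266]
Step 23: x=[7.0126] v=[-3.5934]
Step 24: x=[6.8301] v=[-3.6492]
Step 25: x=[6.6454] v=[-3.6938]
Step 26: x=[6.4590] v=[-3.7271]
Step 27: x=[6.2716] v=[-3.7490]
Step 28: x=[6.0836] v=[-3.7595]
Step 29: x=[5.8957] v=[-3.7585]
Step 30: x=[5.7084] v=[-3.7460]
Step 31: x=[5.5223] v=[-3.7221]
Step 32: x=[5.3380] v=[-3.6868]
Step 33: x=[5.1560] v=[-3.6402]
Step 34: x=[4.9769] v=[-3.5825]
Step 35: x=[4.8012] v=[-3.5139]
Step 36: x=[4.6295] v=[-3.4345]
Step 37: x=[4.4623] v=[-3.3446]
Step 38: x=[4.3001] v=[-3.2445]
Step 39: x=[4.1434] v=[-3.1345]
Step 40: x=[3.9927] v=[-3.0149]
Step 41: x=[3.8484] v=[-2.8861]
Step 42: x=[3.7110] v=[-2.7485]
Step 43: x=[3.5809] v=[-2.6025]
Step 44: x=[3.4585] v=[-2.4486]
Step 45: x=[3.3441] v=[-2.2872]
v[0] did not become non-negative within 45 steps; using fallback time=2.2500

Answer: 2.2500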